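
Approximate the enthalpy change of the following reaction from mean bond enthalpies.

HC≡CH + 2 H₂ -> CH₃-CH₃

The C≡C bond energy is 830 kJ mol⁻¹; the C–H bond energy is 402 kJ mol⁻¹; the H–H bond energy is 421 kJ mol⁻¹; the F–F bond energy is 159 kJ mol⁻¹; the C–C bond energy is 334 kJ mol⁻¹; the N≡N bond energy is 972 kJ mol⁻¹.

ΔH ≈ −270 kJ

Bonds broken (reactants):
  C≡C: 1 × 830 = 830
  C–H: 2 × 402 = 804
  H–H: 2 × 421 = 842
  Σ(broken) = 2476 kJ
Bonds formed (products):
  C–C: 1 × 334 = 334
  C–H: 6 × 402 = 2412
  Σ(formed) = 2746 kJ
ΔH = Σ(broken) − Σ(formed) = 2476 − 2746 = −270 kJ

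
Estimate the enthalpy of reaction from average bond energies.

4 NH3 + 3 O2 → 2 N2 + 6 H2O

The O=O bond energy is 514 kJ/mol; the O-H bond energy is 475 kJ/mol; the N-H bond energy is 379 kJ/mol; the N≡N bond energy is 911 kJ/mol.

ΔH ≈ −1432 kJ

Bonds broken (reactants):
  N-H: 12 × 379 = 4548
  O=O: 3 × 514 = 1542
  Σ(broken) = 6090 kJ
Bonds formed (products):
  N≡N: 2 × 911 = 1822
  O-H: 12 × 475 = 5700
  Σ(formed) = 7522 kJ
ΔH = Σ(broken) − Σ(formed) = 6090 − 7522 = −1432 kJ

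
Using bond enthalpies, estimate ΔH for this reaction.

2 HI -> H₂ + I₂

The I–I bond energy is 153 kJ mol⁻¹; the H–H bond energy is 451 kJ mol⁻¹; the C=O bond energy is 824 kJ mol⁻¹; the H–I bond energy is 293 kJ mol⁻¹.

ΔH ≈ −18 kJ

Bonds broken (reactants):
  H–I: 2 × 293 = 586
  Σ(broken) = 586 kJ
Bonds formed (products):
  H–H: 1 × 451 = 451
  I–I: 1 × 153 = 153
  Σ(formed) = 604 kJ
ΔH = Σ(broken) − Σ(formed) = 586 − 604 = −18 kJ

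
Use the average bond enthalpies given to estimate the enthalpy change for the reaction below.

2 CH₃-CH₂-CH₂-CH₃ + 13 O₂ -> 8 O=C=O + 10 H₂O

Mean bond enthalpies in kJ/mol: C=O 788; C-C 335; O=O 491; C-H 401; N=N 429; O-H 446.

ΔH ≈ −5115 kJ

Bonds broken (reactants):
  C-C: 6 × 335 = 2010
  C-H: 20 × 401 = 8020
  O=O: 13 × 491 = 6383
  Σ(broken) = 16413 kJ
Bonds formed (products):
  C=O: 16 × 788 = 12608
  O-H: 20 × 446 = 8920
  Σ(formed) = 21528 kJ
ΔH = Σ(broken) − Σ(formed) = 16413 − 21528 = −5115 kJ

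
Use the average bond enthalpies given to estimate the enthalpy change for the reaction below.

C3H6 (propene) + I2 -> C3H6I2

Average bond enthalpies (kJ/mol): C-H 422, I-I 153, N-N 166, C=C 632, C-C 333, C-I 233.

ΔH ≈ −14 kJ

Bonds broken (reactants):
  C-C: 1 × 333 = 333
  C-H: 6 × 422 = 2532
  C=C: 1 × 632 = 632
  I-I: 1 × 153 = 153
  Σ(broken) = 3650 kJ
Bonds formed (products):
  C-C: 2 × 333 = 666
  C-H: 6 × 422 = 2532
  C-I: 2 × 233 = 466
  Σ(formed) = 3664 kJ
ΔH = Σ(broken) − Σ(formed) = 3650 − 3664 = −14 kJ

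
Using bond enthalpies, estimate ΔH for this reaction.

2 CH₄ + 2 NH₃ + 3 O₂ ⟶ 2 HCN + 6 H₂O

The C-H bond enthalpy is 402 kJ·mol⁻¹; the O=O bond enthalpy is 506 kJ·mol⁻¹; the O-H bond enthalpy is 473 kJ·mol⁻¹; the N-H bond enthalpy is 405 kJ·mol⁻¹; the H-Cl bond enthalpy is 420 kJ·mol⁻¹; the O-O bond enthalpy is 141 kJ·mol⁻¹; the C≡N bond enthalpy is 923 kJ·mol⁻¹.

ΔH ≈ −1162 kJ

Bonds broken (reactants):
  C-H: 8 × 402 = 3216
  N-H: 6 × 405 = 2430
  O=O: 3 × 506 = 1518
  Σ(broken) = 7164 kJ
Bonds formed (products):
  C≡N: 2 × 923 = 1846
  C-H: 2 × 402 = 804
  O-H: 12 × 473 = 5676
  Σ(formed) = 8326 kJ
ΔH = Σ(broken) − Σ(formed) = 7164 − 8326 = −1162 kJ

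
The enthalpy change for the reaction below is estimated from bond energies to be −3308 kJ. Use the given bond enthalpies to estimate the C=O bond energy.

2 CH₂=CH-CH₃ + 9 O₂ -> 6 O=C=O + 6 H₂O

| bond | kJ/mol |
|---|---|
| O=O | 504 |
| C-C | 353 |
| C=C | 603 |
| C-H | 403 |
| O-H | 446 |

D(C=O) ≈ 770 kJ/mol

Let D be the C=O bond energy.
Σ(broken) = 2×353 + 12×403 + 2×603 + 9×504 = 11284
Σ(formed) = 12×D + 12×446 = 5352 + 12D
ΔH = Σ(broken) − Σ(formed) = (11284) − (5352 + 12D) = +5932 − 12D
Setting this equal to −3308 kJ gives 12D = 9240, so D = 770 kJ/mol.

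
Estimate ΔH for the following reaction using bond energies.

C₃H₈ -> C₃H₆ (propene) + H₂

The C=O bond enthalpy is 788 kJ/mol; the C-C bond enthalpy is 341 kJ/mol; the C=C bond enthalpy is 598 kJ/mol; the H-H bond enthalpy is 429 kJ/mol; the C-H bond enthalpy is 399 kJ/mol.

ΔH ≈ +112 kJ

Bonds broken (reactants):
  C-C: 2 × 341 = 682
  C-H: 8 × 399 = 3192
  Σ(broken) = 3874 kJ
Bonds formed (products):
  C-C: 1 × 341 = 341
  C-H: 6 × 399 = 2394
  C=C: 1 × 598 = 598
  H-H: 1 × 429 = 429
  Σ(formed) = 3762 kJ
ΔH = Σ(broken) − Σ(formed) = 3874 − 3762 = +112 kJ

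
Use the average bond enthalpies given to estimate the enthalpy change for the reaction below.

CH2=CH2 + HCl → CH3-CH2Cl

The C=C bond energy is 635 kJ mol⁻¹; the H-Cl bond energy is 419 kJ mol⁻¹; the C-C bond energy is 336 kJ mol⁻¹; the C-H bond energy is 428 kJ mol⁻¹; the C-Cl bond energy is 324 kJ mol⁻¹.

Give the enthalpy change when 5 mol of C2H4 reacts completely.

Bonds broken (reactants):
  C-H: 4 × 428 = 1712
  C=C: 1 × 635 = 635
  H-Cl: 1 × 419 = 419
  Σ(broken) = 2766 kJ
Bonds formed (products):
  C-C: 1 × 336 = 336
  C-Cl: 1 × 324 = 324
  C-H: 5 × 428 = 2140
  Σ(formed) = 2800 kJ
ΔH = Σ(broken) − Σ(formed) = 2766 − 2800 = −34 kJ
For 5× the reaction as written: 5 × (−34) = −170 kJ

ΔH = −170 kJ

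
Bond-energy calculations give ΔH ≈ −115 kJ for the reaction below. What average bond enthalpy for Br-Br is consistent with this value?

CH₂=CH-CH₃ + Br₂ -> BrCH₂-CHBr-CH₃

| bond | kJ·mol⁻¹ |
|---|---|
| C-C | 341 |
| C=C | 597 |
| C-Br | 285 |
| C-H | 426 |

D(Br-Br) ≈ 199 kJ/mol

Let D be the Br-Br bond energy.
Σ(broken) = 1×D + 1×341 + 6×426 + 1×597 = 3494 + D
Σ(formed) = 2×285 + 2×341 + 6×426 = 3808
ΔH = Σ(broken) − Σ(formed) = (3494 + D) − (3808) = −314 + D
Setting this equal to −115 kJ gives D = 199 kJ/mol.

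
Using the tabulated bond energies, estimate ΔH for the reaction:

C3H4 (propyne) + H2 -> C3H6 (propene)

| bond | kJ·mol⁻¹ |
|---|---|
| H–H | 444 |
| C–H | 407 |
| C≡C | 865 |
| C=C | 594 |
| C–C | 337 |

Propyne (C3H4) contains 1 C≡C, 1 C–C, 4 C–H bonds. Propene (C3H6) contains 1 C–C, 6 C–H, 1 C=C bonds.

Bonds broken (reactants):
  C≡C: 1 × 865 = 865
  C–C: 1 × 337 = 337
  C–H: 4 × 407 = 1628
  H–H: 1 × 444 = 444
  Σ(broken) = 3274 kJ
Bonds formed (products):
  C–C: 1 × 337 = 337
  C–H: 6 × 407 = 2442
  C=C: 1 × 594 = 594
  Σ(formed) = 3373 kJ
ΔH = Σ(broken) − Σ(formed) = 3274 − 3373 = −99 kJ

ΔH ≈ −99 kJ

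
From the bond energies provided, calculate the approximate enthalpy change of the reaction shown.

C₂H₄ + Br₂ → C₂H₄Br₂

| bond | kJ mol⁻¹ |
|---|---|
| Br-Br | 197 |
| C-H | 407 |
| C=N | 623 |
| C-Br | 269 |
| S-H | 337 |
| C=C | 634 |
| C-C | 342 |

ΔH ≈ −49 kJ

Bonds broken (reactants):
  Br-Br: 1 × 197 = 197
  C-H: 4 × 407 = 1628
  C=C: 1 × 634 = 634
  Σ(broken) = 2459 kJ
Bonds formed (products):
  C-Br: 2 × 269 = 538
  C-C: 1 × 342 = 342
  C-H: 4 × 407 = 1628
  Σ(formed) = 2508 kJ
ΔH = Σ(broken) − Σ(formed) = 2459 − 2508 = −49 kJ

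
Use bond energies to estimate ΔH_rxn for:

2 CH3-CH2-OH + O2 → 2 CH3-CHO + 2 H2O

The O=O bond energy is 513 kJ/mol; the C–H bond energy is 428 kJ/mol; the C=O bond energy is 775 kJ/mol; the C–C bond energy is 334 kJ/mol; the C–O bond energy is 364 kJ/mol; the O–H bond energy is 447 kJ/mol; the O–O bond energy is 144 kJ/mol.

Bonds broken (reactants):
  C–C: 2 × 334 = 668
  C–H: 10 × 428 = 4280
  C–O: 2 × 364 = 728
  O–H: 2 × 447 = 894
  O=O: 1 × 513 = 513
  Σ(broken) = 7083 kJ
Bonds formed (products):
  C–C: 2 × 334 = 668
  C–H: 8 × 428 = 3424
  C=O: 2 × 775 = 1550
  O–H: 4 × 447 = 1788
  Σ(formed) = 7430 kJ
ΔH = Σ(broken) − Σ(formed) = 7083 − 7430 = −347 kJ

ΔH ≈ −347 kJ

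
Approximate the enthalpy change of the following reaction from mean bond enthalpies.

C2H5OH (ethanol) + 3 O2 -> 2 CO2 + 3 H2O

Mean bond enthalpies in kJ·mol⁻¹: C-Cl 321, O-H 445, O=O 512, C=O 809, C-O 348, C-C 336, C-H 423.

ΔH ≈ −1126 kJ

Bonds broken (reactants):
  C-C: 1 × 336 = 336
  C-H: 5 × 423 = 2115
  C-O: 1 × 348 = 348
  O-H: 1 × 445 = 445
  O=O: 3 × 512 = 1536
  Σ(broken) = 4780 kJ
Bonds formed (products):
  C=O: 4 × 809 = 3236
  O-H: 6 × 445 = 2670
  Σ(formed) = 5906 kJ
ΔH = Σ(broken) − Σ(formed) = 4780 − 5906 = −1126 kJ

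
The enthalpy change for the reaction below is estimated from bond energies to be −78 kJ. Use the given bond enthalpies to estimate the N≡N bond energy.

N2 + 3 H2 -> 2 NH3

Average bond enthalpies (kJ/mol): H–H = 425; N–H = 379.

D(N≡N) ≈ 921 kJ/mol

Let D be the N≡N bond energy.
Σ(broken) = 3×425 + 1×D = 1275 + D
Σ(formed) = 6×379 = 2274
ΔH = Σ(broken) − Σ(formed) = (1275 + D) − (2274) = −999 + D
Setting this equal to −78 kJ gives D = 921 kJ/mol.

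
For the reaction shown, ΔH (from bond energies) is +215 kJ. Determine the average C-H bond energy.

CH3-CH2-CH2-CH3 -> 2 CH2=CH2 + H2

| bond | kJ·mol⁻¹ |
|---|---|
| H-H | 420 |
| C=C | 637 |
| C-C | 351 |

D(C-H) ≈ 428 kJ/mol

Let D be the C-H bond energy.
Σ(broken) = 3×351 + 10×D = 1053 + 10D
Σ(formed) = 8×D + 2×637 + 1×420 = 1694 + 8D
ΔH = Σ(broken) − Σ(formed) = (1053 + 10D) − (1694 + 8D) = −641 + 2D
Setting this equal to +215 kJ gives 2D = 856, so D = 428 kJ/mol.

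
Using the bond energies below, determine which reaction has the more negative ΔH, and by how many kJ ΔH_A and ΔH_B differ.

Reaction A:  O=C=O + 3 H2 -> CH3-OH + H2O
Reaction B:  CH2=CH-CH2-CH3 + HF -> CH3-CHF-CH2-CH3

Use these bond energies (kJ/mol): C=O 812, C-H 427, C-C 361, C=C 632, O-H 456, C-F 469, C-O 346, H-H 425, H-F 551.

Reaction A, by 22 kJ

Reaction A:
  Bonds broken (reactants):
    C=O: 2 × 812 = 1624
    H-H: 3 × 425 = 1275
    Σ(broken) = 2899 kJ
  Bonds formed (products):
    C-H: 3 × 427 = 1281
    C-O: 1 × 346 = 346
    O-H: 3 × 456 = 1368
    Σ(formed) = 2995 kJ
  ΔH_A = 2899 − 2995 = −96 kJ
Reaction B:
  Bonds broken (reactants):
    C-C: 2 × 361 = 722
    C-H: 8 × 427 = 3416
    C=C: 1 × 632 = 632
    H-F: 1 × 551 = 551
    Σ(broken) = 5321 kJ
  Bonds formed (products):
    C-C: 3 × 361 = 1083
    C-F: 1 × 469 = 469
    C-H: 9 × 427 = 3843
    Σ(formed) = 5395 kJ
  ΔH_B = 5321 − 5395 = −74 kJ
ΔH_A − ΔH_B = −22 kJ, so reaction A has the more negative ΔH; |ΔH_A − ΔH_B| = 22 kJ.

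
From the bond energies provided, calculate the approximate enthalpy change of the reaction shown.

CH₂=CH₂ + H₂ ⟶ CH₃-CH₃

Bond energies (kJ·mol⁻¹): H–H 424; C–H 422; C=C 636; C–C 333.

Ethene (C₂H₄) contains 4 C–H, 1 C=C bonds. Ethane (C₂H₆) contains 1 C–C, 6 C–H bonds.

ΔH ≈ −117 kJ

Bonds broken (reactants):
  C–H: 4 × 422 = 1688
  C=C: 1 × 636 = 636
  H–H: 1 × 424 = 424
  Σ(broken) = 2748 kJ
Bonds formed (products):
  C–C: 1 × 333 = 333
  C–H: 6 × 422 = 2532
  Σ(formed) = 2865 kJ
ΔH = Σ(broken) − Σ(formed) = 2748 − 2865 = −117 kJ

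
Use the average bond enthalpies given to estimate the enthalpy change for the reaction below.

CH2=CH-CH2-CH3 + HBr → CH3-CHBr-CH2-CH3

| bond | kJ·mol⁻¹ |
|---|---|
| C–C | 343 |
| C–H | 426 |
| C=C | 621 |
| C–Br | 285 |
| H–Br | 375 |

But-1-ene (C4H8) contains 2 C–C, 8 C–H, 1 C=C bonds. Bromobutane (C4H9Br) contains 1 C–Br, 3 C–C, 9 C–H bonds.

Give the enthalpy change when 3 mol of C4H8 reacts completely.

ΔH = −174 kJ

Bonds broken (reactants):
  C–C: 2 × 343 = 686
  C–H: 8 × 426 = 3408
  C=C: 1 × 621 = 621
  H–Br: 1 × 375 = 375
  Σ(broken) = 5090 kJ
Bonds formed (products):
  C–Br: 1 × 285 = 285
  C–C: 3 × 343 = 1029
  C–H: 9 × 426 = 3834
  Σ(formed) = 5148 kJ
ΔH = Σ(broken) − Σ(formed) = 5090 − 5148 = −58 kJ
For 3× the reaction as written: 3 × (−58) = −174 kJ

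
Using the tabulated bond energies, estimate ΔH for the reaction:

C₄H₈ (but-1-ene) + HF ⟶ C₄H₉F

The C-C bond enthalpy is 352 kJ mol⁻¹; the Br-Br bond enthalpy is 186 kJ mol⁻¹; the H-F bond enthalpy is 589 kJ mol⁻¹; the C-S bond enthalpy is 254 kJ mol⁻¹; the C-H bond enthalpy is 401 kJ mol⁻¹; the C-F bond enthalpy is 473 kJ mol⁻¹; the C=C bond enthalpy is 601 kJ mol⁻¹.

ΔH ≈ −36 kJ

Bonds broken (reactants):
  C-C: 2 × 352 = 704
  C-H: 8 × 401 = 3208
  C=C: 1 × 601 = 601
  H-F: 1 × 589 = 589
  Σ(broken) = 5102 kJ
Bonds formed (products):
  C-C: 3 × 352 = 1056
  C-F: 1 × 473 = 473
  C-H: 9 × 401 = 3609
  Σ(formed) = 5138 kJ
ΔH = Σ(broken) − Σ(formed) = 5102 − 5138 = −36 kJ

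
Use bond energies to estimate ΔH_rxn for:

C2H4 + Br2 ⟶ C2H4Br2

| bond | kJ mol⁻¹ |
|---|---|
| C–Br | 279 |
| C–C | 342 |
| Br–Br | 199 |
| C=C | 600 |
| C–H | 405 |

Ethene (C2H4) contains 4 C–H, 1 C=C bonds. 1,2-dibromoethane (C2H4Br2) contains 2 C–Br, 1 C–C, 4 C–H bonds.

Bonds broken (reactants):
  Br–Br: 1 × 199 = 199
  C–H: 4 × 405 = 1620
  C=C: 1 × 600 = 600
  Σ(broken) = 2419 kJ
Bonds formed (products):
  C–Br: 2 × 279 = 558
  C–C: 1 × 342 = 342
  C–H: 4 × 405 = 1620
  Σ(formed) = 2520 kJ
ΔH = Σ(broken) − Σ(formed) = 2419 − 2520 = −101 kJ

ΔH ≈ −101 kJ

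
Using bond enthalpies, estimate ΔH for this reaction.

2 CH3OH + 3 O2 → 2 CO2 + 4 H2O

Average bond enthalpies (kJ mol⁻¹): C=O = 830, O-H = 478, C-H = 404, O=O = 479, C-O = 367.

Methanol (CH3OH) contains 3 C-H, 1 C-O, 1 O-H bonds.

ΔH ≈ −1593 kJ

Bonds broken (reactants):
  C-H: 6 × 404 = 2424
  C-O: 2 × 367 = 734
  O-H: 2 × 478 = 956
  O=O: 3 × 479 = 1437
  Σ(broken) = 5551 kJ
Bonds formed (products):
  C=O: 4 × 830 = 3320
  O-H: 8 × 478 = 3824
  Σ(formed) = 7144 kJ
ΔH = Σ(broken) − Σ(formed) = 5551 − 7144 = −1593 kJ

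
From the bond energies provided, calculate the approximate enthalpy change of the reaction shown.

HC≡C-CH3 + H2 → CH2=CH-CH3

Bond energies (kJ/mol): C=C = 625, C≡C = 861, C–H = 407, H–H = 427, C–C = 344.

Bonds broken (reactants):
  C≡C: 1 × 861 = 861
  C–C: 1 × 344 = 344
  C–H: 4 × 407 = 1628
  H–H: 1 × 427 = 427
  Σ(broken) = 3260 kJ
Bonds formed (products):
  C–C: 1 × 344 = 344
  C–H: 6 × 407 = 2442
  C=C: 1 × 625 = 625
  Σ(formed) = 3411 kJ
ΔH = Σ(broken) − Σ(formed) = 3260 − 3411 = −151 kJ

ΔH ≈ −151 kJ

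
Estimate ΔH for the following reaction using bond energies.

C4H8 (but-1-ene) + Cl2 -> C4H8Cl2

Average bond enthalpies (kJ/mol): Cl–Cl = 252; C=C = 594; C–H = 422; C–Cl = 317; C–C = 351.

Bonds broken (reactants):
  C–C: 2 × 351 = 702
  C–H: 8 × 422 = 3376
  C=C: 1 × 594 = 594
  Cl–Cl: 1 × 252 = 252
  Σ(broken) = 4924 kJ
Bonds formed (products):
  C–C: 3 × 351 = 1053
  C–Cl: 2 × 317 = 634
  C–H: 8 × 422 = 3376
  Σ(formed) = 5063 kJ
ΔH = Σ(broken) − Σ(formed) = 4924 − 5063 = −139 kJ

ΔH ≈ −139 kJ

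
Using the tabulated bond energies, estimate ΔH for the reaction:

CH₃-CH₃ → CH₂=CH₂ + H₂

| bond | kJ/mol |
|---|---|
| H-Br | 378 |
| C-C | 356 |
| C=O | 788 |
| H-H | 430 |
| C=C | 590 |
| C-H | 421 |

Bonds broken (reactants):
  C-C: 1 × 356 = 356
  C-H: 6 × 421 = 2526
  Σ(broken) = 2882 kJ
Bonds formed (products):
  C-H: 4 × 421 = 1684
  C=C: 1 × 590 = 590
  H-H: 1 × 430 = 430
  Σ(formed) = 2704 kJ
ΔH = Σ(broken) − Σ(formed) = 2882 − 2704 = +178 kJ

ΔH ≈ +178 kJ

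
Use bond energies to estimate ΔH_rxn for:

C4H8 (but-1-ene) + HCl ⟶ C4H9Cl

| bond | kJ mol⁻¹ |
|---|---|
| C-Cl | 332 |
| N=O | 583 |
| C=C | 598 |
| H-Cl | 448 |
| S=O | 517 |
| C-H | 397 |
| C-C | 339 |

ΔH ≈ −22 kJ

Bonds broken (reactants):
  C-C: 2 × 339 = 678
  C-H: 8 × 397 = 3176
  C=C: 1 × 598 = 598
  H-Cl: 1 × 448 = 448
  Σ(broken) = 4900 kJ
Bonds formed (products):
  C-C: 3 × 339 = 1017
  C-Cl: 1 × 332 = 332
  C-H: 9 × 397 = 3573
  Σ(formed) = 4922 kJ
ΔH = Σ(broken) − Σ(formed) = 4900 − 4922 = −22 kJ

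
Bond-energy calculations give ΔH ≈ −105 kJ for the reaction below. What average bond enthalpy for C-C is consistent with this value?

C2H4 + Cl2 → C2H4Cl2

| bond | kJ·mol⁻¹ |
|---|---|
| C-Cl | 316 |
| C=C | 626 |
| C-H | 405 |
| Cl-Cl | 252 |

D(C-C) ≈ 351 kJ/mol

Let D be the C-C bond energy.
Σ(broken) = 4×405 + 1×626 + 1×252 = 2498
Σ(formed) = 1×D + 2×316 + 4×405 = 2252 + D
ΔH = Σ(broken) − Σ(formed) = (2498) − (2252 + D) = +246 − D
Setting this equal to −105 kJ gives D = 351 kJ/mol.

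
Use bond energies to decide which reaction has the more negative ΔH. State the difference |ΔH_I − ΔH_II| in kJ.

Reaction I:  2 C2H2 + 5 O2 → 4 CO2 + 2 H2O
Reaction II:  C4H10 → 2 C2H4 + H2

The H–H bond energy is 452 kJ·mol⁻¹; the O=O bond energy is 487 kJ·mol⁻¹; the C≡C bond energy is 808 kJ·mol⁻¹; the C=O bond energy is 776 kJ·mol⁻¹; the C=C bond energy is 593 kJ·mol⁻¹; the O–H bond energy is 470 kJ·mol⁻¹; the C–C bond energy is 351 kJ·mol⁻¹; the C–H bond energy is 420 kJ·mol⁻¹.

Reaction I:
  Bonds broken (reactants):
    C≡C: 2 × 808 = 1616
    C–H: 4 × 420 = 1680
    O=O: 5 × 487 = 2435
    Σ(broken) = 5731 kJ
  Bonds formed (products):
    C=O: 8 × 776 = 6208
    O–H: 4 × 470 = 1880
    Σ(formed) = 8088 kJ
  ΔH_I = 5731 − 8088 = −2357 kJ
Reaction II:
  Bonds broken (reactants):
    C–C: 3 × 351 = 1053
    C–H: 10 × 420 = 4200
    Σ(broken) = 5253 kJ
  Bonds formed (products):
    C–H: 8 × 420 = 3360
    C=C: 2 × 593 = 1186
    H–H: 1 × 452 = 452
    Σ(formed) = 4998 kJ
  ΔH_II = 5253 − 4998 = +255 kJ
ΔH_I − ΔH_II = −2612 kJ, so reaction I has the more negative ΔH; |ΔH_I − ΔH_II| = 2612 kJ.

Reaction I, by 2612 kJ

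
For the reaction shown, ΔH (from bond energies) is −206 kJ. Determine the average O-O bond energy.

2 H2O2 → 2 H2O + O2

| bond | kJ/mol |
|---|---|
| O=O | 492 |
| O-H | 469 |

Let D be the O-O bond energy.
Σ(broken) = 4×469 + 2×D = 1876 + 2D
Σ(formed) = 4×469 + 1×492 = 2368
ΔH = Σ(broken) − Σ(formed) = (1876 + 2D) − (2368) = −492 + 2D
Setting this equal to −206 kJ gives 2D = 286, so D = 143 kJ/mol.

D(O-O) ≈ 143 kJ/mol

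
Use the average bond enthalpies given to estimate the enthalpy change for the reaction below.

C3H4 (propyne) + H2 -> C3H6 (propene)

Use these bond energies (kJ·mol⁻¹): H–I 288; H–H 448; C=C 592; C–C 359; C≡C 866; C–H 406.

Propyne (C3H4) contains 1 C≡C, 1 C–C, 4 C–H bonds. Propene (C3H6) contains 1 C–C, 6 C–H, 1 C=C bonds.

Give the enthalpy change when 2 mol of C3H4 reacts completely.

ΔH = −180 kJ

Bonds broken (reactants):
  C≡C: 1 × 866 = 866
  C–C: 1 × 359 = 359
  C–H: 4 × 406 = 1624
  H–H: 1 × 448 = 448
  Σ(broken) = 3297 kJ
Bonds formed (products):
  C–C: 1 × 359 = 359
  C–H: 6 × 406 = 2436
  C=C: 1 × 592 = 592
  Σ(formed) = 3387 kJ
ΔH = Σ(broken) − Σ(formed) = 3297 − 3387 = −90 kJ
For 2× the reaction as written: 2 × (−90) = −180 kJ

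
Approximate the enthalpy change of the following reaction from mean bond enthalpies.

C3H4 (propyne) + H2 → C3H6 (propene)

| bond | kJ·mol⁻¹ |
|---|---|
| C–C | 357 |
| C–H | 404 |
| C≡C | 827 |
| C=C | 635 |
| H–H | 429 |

Bonds broken (reactants):
  C≡C: 1 × 827 = 827
  C–C: 1 × 357 = 357
  C–H: 4 × 404 = 1616
  H–H: 1 × 429 = 429
  Σ(broken) = 3229 kJ
Bonds formed (products):
  C–C: 1 × 357 = 357
  C–H: 6 × 404 = 2424
  C=C: 1 × 635 = 635
  Σ(formed) = 3416 kJ
ΔH = Σ(broken) − Σ(formed) = 3229 − 3416 = −187 kJ

ΔH ≈ −187 kJ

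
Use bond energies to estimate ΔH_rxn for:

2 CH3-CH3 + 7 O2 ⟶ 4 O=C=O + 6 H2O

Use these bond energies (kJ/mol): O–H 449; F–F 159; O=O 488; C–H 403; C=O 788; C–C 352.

ΔH ≈ −2736 kJ

Bonds broken (reactants):
  C–C: 2 × 352 = 704
  C–H: 12 × 403 = 4836
  O=O: 7 × 488 = 3416
  Σ(broken) = 8956 kJ
Bonds formed (products):
  C=O: 8 × 788 = 6304
  O–H: 12 × 449 = 5388
  Σ(formed) = 11692 kJ
ΔH = Σ(broken) − Σ(formed) = 8956 − 11692 = −2736 kJ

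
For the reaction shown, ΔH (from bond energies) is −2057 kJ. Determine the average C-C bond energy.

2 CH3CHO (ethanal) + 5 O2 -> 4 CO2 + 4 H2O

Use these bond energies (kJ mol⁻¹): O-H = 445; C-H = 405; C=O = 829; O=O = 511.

Let D be the C-C bond energy.
Σ(broken) = 2×D + 8×405 + 2×829 + 5×511 = 7453 + 2D
Σ(formed) = 8×829 + 8×445 = 10192
ΔH = Σ(broken) − Σ(formed) = (7453 + 2D) − (10192) = −2739 + 2D
Setting this equal to −2057 kJ gives 2D = 682, so D = 341 kJ/mol.

D(C-C) ≈ 341 kJ/mol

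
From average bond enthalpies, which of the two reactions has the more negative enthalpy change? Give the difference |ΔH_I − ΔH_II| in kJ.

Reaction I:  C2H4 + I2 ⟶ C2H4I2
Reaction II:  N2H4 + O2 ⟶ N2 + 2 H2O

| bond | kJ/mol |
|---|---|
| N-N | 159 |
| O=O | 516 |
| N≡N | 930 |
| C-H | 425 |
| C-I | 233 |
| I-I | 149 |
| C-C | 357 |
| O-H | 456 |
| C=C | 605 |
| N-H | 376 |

Reaction I:
  Bonds broken (reactants):
    C-H: 4 × 425 = 1700
    C=C: 1 × 605 = 605
    I-I: 1 × 149 = 149
    Σ(broken) = 2454 kJ
  Bonds formed (products):
    C-C: 1 × 357 = 357
    C-H: 4 × 425 = 1700
    C-I: 2 × 233 = 466
    Σ(formed) = 2523 kJ
  ΔH_I = 2454 − 2523 = −69 kJ
Reaction II:
  Bonds broken (reactants):
    N-H: 4 × 376 = 1504
    N-N: 1 × 159 = 159
    O=O: 1 × 516 = 516
    Σ(broken) = 2179 kJ
  Bonds formed (products):
    N≡N: 1 × 930 = 930
    O-H: 4 × 456 = 1824
    Σ(formed) = 2754 kJ
  ΔH_II = 2179 − 2754 = −575 kJ
ΔH_I − ΔH_II = +506 kJ, so reaction II has the more negative ΔH; |ΔH_I − ΔH_II| = 506 kJ.

Reaction II, by 506 kJ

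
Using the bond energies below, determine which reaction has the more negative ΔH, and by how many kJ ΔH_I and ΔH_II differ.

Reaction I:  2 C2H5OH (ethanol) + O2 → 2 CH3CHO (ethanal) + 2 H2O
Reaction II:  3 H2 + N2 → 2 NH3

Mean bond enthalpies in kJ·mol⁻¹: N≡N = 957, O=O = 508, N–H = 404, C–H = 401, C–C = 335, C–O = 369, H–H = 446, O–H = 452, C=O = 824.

Reaction I:
  Bonds broken (reactants):
    C–C: 2 × 335 = 670
    C–H: 10 × 401 = 4010
    C–O: 2 × 369 = 738
    O–H: 2 × 452 = 904
    O=O: 1 × 508 = 508
    Σ(broken) = 6830 kJ
  Bonds formed (products):
    C–C: 2 × 335 = 670
    C–H: 8 × 401 = 3208
    C=O: 2 × 824 = 1648
    O–H: 4 × 452 = 1808
    Σ(formed) = 7334 kJ
  ΔH_I = 6830 − 7334 = −504 kJ
Reaction II:
  Bonds broken (reactants):
    H–H: 3 × 446 = 1338
    N≡N: 1 × 957 = 957
    Σ(broken) = 2295 kJ
  Bonds formed (products):
    N–H: 6 × 404 = 2424
    Σ(formed) = 2424 kJ
  ΔH_II = 2295 − 2424 = −129 kJ
ΔH_I − ΔH_II = −375 kJ, so reaction I has the more negative ΔH; |ΔH_I − ΔH_II| = 375 kJ.

Reaction I, by 375 kJ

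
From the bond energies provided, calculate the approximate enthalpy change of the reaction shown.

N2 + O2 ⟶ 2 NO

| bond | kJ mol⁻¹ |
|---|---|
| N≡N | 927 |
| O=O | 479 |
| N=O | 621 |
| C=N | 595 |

ΔH ≈ +164 kJ

Bonds broken (reactants):
  N≡N: 1 × 927 = 927
  O=O: 1 × 479 = 479
  Σ(broken) = 1406 kJ
Bonds formed (products):
  N=O: 2 × 621 = 1242
  Σ(formed) = 1242 kJ
ΔH = Σ(broken) − Σ(formed) = 1406 − 1242 = +164 kJ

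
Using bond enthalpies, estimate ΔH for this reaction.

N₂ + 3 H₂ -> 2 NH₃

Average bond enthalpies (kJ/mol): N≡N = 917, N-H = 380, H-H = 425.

Bonds broken (reactants):
  H-H: 3 × 425 = 1275
  N≡N: 1 × 917 = 917
  Σ(broken) = 2192 kJ
Bonds formed (products):
  N-H: 6 × 380 = 2280
  Σ(formed) = 2280 kJ
ΔH = Σ(broken) − Σ(formed) = 2192 − 2280 = −88 kJ

ΔH ≈ −88 kJ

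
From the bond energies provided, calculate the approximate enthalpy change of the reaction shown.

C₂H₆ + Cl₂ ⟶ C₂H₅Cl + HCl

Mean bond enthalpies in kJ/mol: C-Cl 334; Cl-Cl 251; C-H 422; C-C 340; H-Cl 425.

Bonds broken (reactants):
  C-C: 1 × 340 = 340
  C-H: 6 × 422 = 2532
  Cl-Cl: 1 × 251 = 251
  Σ(broken) = 3123 kJ
Bonds formed (products):
  C-C: 1 × 340 = 340
  C-Cl: 1 × 334 = 334
  C-H: 5 × 422 = 2110
  H-Cl: 1 × 425 = 425
  Σ(formed) = 3209 kJ
ΔH = Σ(broken) − Σ(formed) = 3123 − 3209 = −86 kJ

ΔH ≈ −86 kJ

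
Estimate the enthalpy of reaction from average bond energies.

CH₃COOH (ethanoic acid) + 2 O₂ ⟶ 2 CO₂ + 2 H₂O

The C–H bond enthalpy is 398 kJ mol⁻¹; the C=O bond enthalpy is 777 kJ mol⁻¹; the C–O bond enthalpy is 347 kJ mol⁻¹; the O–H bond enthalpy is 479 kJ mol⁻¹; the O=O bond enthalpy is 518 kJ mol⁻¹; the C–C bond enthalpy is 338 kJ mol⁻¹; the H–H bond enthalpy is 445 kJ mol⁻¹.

Bonds broken (reactants):
  C–C: 1 × 338 = 338
  C–H: 3 × 398 = 1194
  C–O: 1 × 347 = 347
  C=O: 1 × 777 = 777
  O–H: 1 × 479 = 479
  O=O: 2 × 518 = 1036
  Σ(broken) = 4171 kJ
Bonds formed (products):
  C=O: 4 × 777 = 3108
  O–H: 4 × 479 = 1916
  Σ(formed) = 5024 kJ
ΔH = Σ(broken) − Σ(formed) = 4171 − 5024 = −853 kJ

ΔH ≈ −853 kJ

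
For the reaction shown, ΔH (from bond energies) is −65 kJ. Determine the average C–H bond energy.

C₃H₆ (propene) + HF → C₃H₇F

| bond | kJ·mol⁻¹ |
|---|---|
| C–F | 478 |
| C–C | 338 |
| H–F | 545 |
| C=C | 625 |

D(C–H) ≈ 419 kJ/mol

Let D be the C–H bond energy.
Σ(broken) = 1×338 + 6×D + 1×625 + 1×545 = 1508 + 6D
Σ(formed) = 2×338 + 1×478 + 7×D = 1154 + 7D
ΔH = Σ(broken) − Σ(formed) = (1508 + 6D) − (1154 + 7D) = +354 − D
Setting this equal to −65 kJ gives D = 419 kJ/mol.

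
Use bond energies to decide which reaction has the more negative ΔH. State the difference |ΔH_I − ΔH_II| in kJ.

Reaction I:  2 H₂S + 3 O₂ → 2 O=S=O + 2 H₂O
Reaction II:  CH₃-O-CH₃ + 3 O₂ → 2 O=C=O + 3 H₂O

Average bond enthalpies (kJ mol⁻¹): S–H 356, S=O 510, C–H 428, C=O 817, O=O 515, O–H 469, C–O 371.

Reaction II, by 280 kJ

Reaction I:
  Bonds broken (reactants):
    O=O: 3 × 515 = 1545
    S–H: 4 × 356 = 1424
    Σ(broken) = 2969 kJ
  Bonds formed (products):
    O–H: 4 × 469 = 1876
    S=O: 4 × 510 = 2040
    Σ(formed) = 3916 kJ
  ΔH_I = 2969 − 3916 = −947 kJ
Reaction II:
  Bonds broken (reactants):
    C–H: 6 × 428 = 2568
    C–O: 2 × 371 = 742
    O=O: 3 × 515 = 1545
    Σ(broken) = 4855 kJ
  Bonds formed (products):
    C=O: 4 × 817 = 3268
    O–H: 6 × 469 = 2814
    Σ(formed) = 6082 kJ
  ΔH_II = 4855 − 6082 = −1227 kJ
ΔH_I − ΔH_II = +280 kJ, so reaction II has the more negative ΔH; |ΔH_I − ΔH_II| = 280 kJ.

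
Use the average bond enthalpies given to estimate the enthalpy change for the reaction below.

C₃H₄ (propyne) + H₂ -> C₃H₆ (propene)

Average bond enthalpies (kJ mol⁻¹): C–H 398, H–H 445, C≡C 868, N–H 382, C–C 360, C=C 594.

Bonds broken (reactants):
  C≡C: 1 × 868 = 868
  C–C: 1 × 360 = 360
  C–H: 4 × 398 = 1592
  H–H: 1 × 445 = 445
  Σ(broken) = 3265 kJ
Bonds formed (products):
  C–C: 1 × 360 = 360
  C–H: 6 × 398 = 2388
  C=C: 1 × 594 = 594
  Σ(formed) = 3342 kJ
ΔH = Σ(broken) − Σ(formed) = 3265 − 3342 = −77 kJ

ΔH ≈ −77 kJ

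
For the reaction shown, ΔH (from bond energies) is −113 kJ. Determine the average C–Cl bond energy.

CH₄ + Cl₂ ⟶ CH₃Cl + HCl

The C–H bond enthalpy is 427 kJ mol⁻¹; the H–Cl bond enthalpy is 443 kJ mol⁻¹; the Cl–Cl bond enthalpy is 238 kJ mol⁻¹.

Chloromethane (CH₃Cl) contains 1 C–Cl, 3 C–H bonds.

D(C–Cl) ≈ 335 kJ/mol

Let D be the C–Cl bond energy.
Σ(broken) = 4×427 + 1×238 = 1946
Σ(formed) = 1×D + 3×427 + 1×443 = 1724 + D
ΔH = Σ(broken) − Σ(formed) = (1946) − (1724 + D) = +222 − D
Setting this equal to −113 kJ gives D = 335 kJ/mol.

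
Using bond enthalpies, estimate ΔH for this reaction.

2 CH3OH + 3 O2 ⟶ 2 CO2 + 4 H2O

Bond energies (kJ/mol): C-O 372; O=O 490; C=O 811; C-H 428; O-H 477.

Bonds broken (reactants):
  C-H: 6 × 428 = 2568
  C-O: 2 × 372 = 744
  O-H: 2 × 477 = 954
  O=O: 3 × 490 = 1470
  Σ(broken) = 5736 kJ
Bonds formed (products):
  C=O: 4 × 811 = 3244
  O-H: 8 × 477 = 3816
  Σ(formed) = 7060 kJ
ΔH = Σ(broken) − Σ(formed) = 5736 − 7060 = −1324 kJ

ΔH ≈ −1324 kJ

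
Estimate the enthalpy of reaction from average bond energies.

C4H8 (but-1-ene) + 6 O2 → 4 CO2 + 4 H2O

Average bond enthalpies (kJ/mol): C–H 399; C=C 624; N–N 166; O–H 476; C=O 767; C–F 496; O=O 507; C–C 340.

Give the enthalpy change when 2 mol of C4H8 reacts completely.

Bonds broken (reactants):
  C–C: 2 × 340 = 680
  C–H: 8 × 399 = 3192
  C=C: 1 × 624 = 624
  O=O: 6 × 507 = 3042
  Σ(broken) = 7538 kJ
Bonds formed (products):
  C=O: 8 × 767 = 6136
  O–H: 8 × 476 = 3808
  Σ(formed) = 9944 kJ
ΔH = Σ(broken) − Σ(formed) = 7538 − 9944 = −2406 kJ
For 2× the reaction as written: 2 × (−2406) = −4812 kJ

ΔH = −4812 kJ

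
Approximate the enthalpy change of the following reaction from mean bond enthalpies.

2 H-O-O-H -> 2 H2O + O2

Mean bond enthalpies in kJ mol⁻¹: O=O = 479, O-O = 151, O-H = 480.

Bonds broken (reactants):
  O-H: 4 × 480 = 1920
  O-O: 2 × 151 = 302
  Σ(broken) = 2222 kJ
Bonds formed (products):
  O-H: 4 × 480 = 1920
  O=O: 1 × 479 = 479
  Σ(formed) = 2399 kJ
ΔH = Σ(broken) − Σ(formed) = 2222 − 2399 = −177 kJ

ΔH ≈ −177 kJ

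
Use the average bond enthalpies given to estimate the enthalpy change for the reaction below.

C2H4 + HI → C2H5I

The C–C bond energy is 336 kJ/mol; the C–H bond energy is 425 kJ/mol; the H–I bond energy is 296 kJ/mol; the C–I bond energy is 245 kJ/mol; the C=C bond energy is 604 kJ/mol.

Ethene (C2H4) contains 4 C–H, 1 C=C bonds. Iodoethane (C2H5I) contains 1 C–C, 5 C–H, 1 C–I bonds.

ΔH ≈ −106 kJ

Bonds broken (reactants):
  C–H: 4 × 425 = 1700
  C=C: 1 × 604 = 604
  H–I: 1 × 296 = 296
  Σ(broken) = 2600 kJ
Bonds formed (products):
  C–C: 1 × 336 = 336
  C–H: 5 × 425 = 2125
  C–I: 1 × 245 = 245
  Σ(formed) = 2706 kJ
ΔH = Σ(broken) − Σ(formed) = 2600 − 2706 = −106 kJ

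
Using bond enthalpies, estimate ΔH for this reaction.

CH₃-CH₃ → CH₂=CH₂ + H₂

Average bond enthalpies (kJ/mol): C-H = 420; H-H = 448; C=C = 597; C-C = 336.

Bonds broken (reactants):
  C-C: 1 × 336 = 336
  C-H: 6 × 420 = 2520
  Σ(broken) = 2856 kJ
Bonds formed (products):
  C-H: 4 × 420 = 1680
  C=C: 1 × 597 = 597
  H-H: 1 × 448 = 448
  Σ(formed) = 2725 kJ
ΔH = Σ(broken) − Σ(formed) = 2856 − 2725 = +131 kJ

ΔH ≈ +131 kJ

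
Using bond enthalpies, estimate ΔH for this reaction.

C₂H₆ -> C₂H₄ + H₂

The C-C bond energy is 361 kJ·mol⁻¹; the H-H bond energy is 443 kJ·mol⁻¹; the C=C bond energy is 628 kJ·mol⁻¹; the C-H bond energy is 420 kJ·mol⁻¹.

Bonds broken (reactants):
  C-C: 1 × 361 = 361
  C-H: 6 × 420 = 2520
  Σ(broken) = 2881 kJ
Bonds formed (products):
  C-H: 4 × 420 = 1680
  C=C: 1 × 628 = 628
  H-H: 1 × 443 = 443
  Σ(formed) = 2751 kJ
ΔH = Σ(broken) − Σ(formed) = 2881 − 2751 = +130 kJ

ΔH ≈ +130 kJ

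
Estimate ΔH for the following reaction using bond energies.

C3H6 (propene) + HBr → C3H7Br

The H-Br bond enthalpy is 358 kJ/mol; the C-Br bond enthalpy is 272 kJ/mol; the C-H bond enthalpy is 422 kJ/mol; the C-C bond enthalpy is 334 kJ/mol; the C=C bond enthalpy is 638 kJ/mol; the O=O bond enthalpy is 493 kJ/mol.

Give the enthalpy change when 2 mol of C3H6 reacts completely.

ΔH = −64 kJ

Bonds broken (reactants):
  C-C: 1 × 334 = 334
  C-H: 6 × 422 = 2532
  C=C: 1 × 638 = 638
  H-Br: 1 × 358 = 358
  Σ(broken) = 3862 kJ
Bonds formed (products):
  C-Br: 1 × 272 = 272
  C-C: 2 × 334 = 668
  C-H: 7 × 422 = 2954
  Σ(formed) = 3894 kJ
ΔH = Σ(broken) − Σ(formed) = 3862 − 3894 = −32 kJ
For 2× the reaction as written: 2 × (−32) = −64 kJ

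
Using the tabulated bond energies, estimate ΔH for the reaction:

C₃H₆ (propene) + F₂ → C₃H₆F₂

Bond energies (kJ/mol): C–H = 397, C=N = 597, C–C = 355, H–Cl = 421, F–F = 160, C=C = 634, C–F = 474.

Bonds broken (reactants):
  C–C: 1 × 355 = 355
  C–H: 6 × 397 = 2382
  C=C: 1 × 634 = 634
  F–F: 1 × 160 = 160
  Σ(broken) = 3531 kJ
Bonds formed (products):
  C–C: 2 × 355 = 710
  C–F: 2 × 474 = 948
  C–H: 6 × 397 = 2382
  Σ(formed) = 4040 kJ
ΔH = Σ(broken) − Σ(formed) = 3531 − 4040 = −509 kJ

ΔH ≈ −509 kJ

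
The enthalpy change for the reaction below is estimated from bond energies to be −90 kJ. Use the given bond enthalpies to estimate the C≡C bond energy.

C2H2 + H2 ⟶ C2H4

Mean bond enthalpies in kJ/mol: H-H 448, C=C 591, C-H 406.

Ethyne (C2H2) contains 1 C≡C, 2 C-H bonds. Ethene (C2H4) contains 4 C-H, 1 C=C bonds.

Let D be the C≡C bond energy.
Σ(broken) = 1×D + 2×406 + 1×448 = 1260 + D
Σ(formed) = 4×406 + 1×591 = 2215
ΔH = Σ(broken) − Σ(formed) = (1260 + D) − (2215) = −955 + D
Setting this equal to −90 kJ gives D = 865 kJ/mol.

D(C≡C) ≈ 865 kJ/mol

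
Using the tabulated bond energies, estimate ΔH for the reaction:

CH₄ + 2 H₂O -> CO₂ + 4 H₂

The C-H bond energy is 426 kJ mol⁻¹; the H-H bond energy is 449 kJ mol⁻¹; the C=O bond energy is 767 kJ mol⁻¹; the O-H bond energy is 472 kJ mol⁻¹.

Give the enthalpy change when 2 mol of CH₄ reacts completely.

ΔH = +524 kJ

Bonds broken (reactants):
  C-H: 4 × 426 = 1704
  O-H: 4 × 472 = 1888
  Σ(broken) = 3592 kJ
Bonds formed (products):
  C=O: 2 × 767 = 1534
  H-H: 4 × 449 = 1796
  Σ(formed) = 3330 kJ
ΔH = Σ(broken) − Σ(formed) = 3592 − 3330 = +262 kJ
For 2× the reaction as written: 2 × (+262) = +524 kJ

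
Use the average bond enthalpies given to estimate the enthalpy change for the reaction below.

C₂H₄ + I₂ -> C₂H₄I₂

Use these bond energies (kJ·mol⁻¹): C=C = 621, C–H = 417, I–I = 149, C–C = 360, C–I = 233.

ΔH ≈ −56 kJ

Bonds broken (reactants):
  C–H: 4 × 417 = 1668
  C=C: 1 × 621 = 621
  I–I: 1 × 149 = 149
  Σ(broken) = 2438 kJ
Bonds formed (products):
  C–C: 1 × 360 = 360
  C–H: 4 × 417 = 1668
  C–I: 2 × 233 = 466
  Σ(formed) = 2494 kJ
ΔH = Σ(broken) − Σ(formed) = 2438 − 2494 = −56 kJ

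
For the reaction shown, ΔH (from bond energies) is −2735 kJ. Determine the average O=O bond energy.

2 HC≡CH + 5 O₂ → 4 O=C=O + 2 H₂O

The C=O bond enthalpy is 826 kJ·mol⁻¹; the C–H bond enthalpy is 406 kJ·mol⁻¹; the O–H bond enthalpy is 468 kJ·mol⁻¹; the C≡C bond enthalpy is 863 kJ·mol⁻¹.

D(O=O) ≈ 479 kJ/mol

Let D be the O=O bond energy.
Σ(broken) = 2×863 + 4×406 + 5×D = 3350 + 5D
Σ(formed) = 8×826 + 4×468 = 8480
ΔH = Σ(broken) − Σ(formed) = (3350 + 5D) − (8480) = −5130 + 5D
Setting this equal to −2735 kJ gives 5D = 2395, so D = 479 kJ/mol.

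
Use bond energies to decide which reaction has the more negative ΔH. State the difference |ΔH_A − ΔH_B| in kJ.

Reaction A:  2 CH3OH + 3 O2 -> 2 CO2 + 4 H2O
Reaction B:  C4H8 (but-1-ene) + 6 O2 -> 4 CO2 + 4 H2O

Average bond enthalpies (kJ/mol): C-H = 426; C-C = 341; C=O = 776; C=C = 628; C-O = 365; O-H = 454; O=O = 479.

Reaction A:
  Bonds broken (reactants):
    C-H: 6 × 426 = 2556
    C-O: 2 × 365 = 730
    O-H: 2 × 454 = 908
    O=O: 3 × 479 = 1437
    Σ(broken) = 5631 kJ
  Bonds formed (products):
    C=O: 4 × 776 = 3104
    O-H: 8 × 454 = 3632
    Σ(formed) = 6736 kJ
  ΔH_A = 5631 − 6736 = −1105 kJ
Reaction B:
  Bonds broken (reactants):
    C-C: 2 × 341 = 682
    C-H: 8 × 426 = 3408
    C=C: 1 × 628 = 628
    O=O: 6 × 479 = 2874
    Σ(broken) = 7592 kJ
  Bonds formed (products):
    C=O: 8 × 776 = 6208
    O-H: 8 × 454 = 3632
    Σ(formed) = 9840 kJ
  ΔH_B = 7592 − 9840 = −2248 kJ
ΔH_A − ΔH_B = +1143 kJ, so reaction B has the more negative ΔH; |ΔH_A − ΔH_B| = 1143 kJ.

Reaction B, by 1143 kJ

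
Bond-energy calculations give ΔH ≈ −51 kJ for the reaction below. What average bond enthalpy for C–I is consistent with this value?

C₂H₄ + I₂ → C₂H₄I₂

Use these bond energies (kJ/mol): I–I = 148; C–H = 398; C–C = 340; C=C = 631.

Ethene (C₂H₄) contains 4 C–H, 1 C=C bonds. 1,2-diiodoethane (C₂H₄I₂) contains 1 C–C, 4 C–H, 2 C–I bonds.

D(C–I) ≈ 245 kJ/mol

Let D be the C–I bond energy.
Σ(broken) = 4×398 + 1×631 + 1×148 = 2371
Σ(formed) = 1×340 + 4×398 + 2×D = 1932 + 2D
ΔH = Σ(broken) − Σ(formed) = (2371) − (1932 + 2D) = +439 − 2D
Setting this equal to −51 kJ gives 2D = 490, so D = 245 kJ/mol.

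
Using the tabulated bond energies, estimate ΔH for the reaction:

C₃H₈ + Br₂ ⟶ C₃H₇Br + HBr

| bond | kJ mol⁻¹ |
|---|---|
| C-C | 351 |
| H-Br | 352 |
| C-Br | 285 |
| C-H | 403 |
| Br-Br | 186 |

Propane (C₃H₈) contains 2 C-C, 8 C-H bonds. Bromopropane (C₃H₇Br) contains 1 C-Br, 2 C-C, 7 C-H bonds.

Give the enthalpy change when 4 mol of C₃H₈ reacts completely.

ΔH = −192 kJ

Bonds broken (reactants):
  Br-Br: 1 × 186 = 186
  C-C: 2 × 351 = 702
  C-H: 8 × 403 = 3224
  Σ(broken) = 4112 kJ
Bonds formed (products):
  C-Br: 1 × 285 = 285
  C-C: 2 × 351 = 702
  C-H: 7 × 403 = 2821
  H-Br: 1 × 352 = 352
  Σ(formed) = 4160 kJ
ΔH = Σ(broken) − Σ(formed) = 4112 − 4160 = −48 kJ
For 4× the reaction as written: 4 × (−48) = −192 kJ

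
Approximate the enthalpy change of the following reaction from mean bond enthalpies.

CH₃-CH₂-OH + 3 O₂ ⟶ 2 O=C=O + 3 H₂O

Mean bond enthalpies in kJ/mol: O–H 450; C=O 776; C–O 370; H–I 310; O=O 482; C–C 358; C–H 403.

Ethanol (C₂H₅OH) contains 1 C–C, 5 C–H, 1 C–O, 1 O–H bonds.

Bonds broken (reactants):
  C–C: 1 × 358 = 358
  C–H: 5 × 403 = 2015
  C–O: 1 × 370 = 370
  O–H: 1 × 450 = 450
  O=O: 3 × 482 = 1446
  Σ(broken) = 4639 kJ
Bonds formed (products):
  C=O: 4 × 776 = 3104
  O–H: 6 × 450 = 2700
  Σ(formed) = 5804 kJ
ΔH = Σ(broken) − Σ(formed) = 4639 − 5804 = −1165 kJ

ΔH ≈ −1165 kJ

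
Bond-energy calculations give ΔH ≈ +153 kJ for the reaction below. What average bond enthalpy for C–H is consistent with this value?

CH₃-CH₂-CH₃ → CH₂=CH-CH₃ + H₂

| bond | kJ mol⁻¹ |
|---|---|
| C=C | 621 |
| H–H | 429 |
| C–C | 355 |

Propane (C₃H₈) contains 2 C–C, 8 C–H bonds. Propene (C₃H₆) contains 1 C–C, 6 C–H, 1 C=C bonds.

Let D be the C–H bond energy.
Σ(broken) = 2×355 + 8×D = 710 + 8D
Σ(formed) = 1×355 + 6×D + 1×621 + 1×429 = 1405 + 6D
ΔH = Σ(broken) − Σ(formed) = (710 + 8D) − (1405 + 6D) = −695 + 2D
Setting this equal to +153 kJ gives 2D = 848, so D = 424 kJ/mol.

D(C–H) ≈ 424 kJ/mol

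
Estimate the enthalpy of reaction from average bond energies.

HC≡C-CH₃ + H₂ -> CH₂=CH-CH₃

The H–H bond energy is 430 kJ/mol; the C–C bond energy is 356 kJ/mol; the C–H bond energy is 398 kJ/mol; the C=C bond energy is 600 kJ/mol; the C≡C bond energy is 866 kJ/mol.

ΔH ≈ −100 kJ

Bonds broken (reactants):
  C≡C: 1 × 866 = 866
  C–C: 1 × 356 = 356
  C–H: 4 × 398 = 1592
  H–H: 1 × 430 = 430
  Σ(broken) = 3244 kJ
Bonds formed (products):
  C–C: 1 × 356 = 356
  C–H: 6 × 398 = 2388
  C=C: 1 × 600 = 600
  Σ(formed) = 3344 kJ
ΔH = Σ(broken) − Σ(formed) = 3244 − 3344 = −100 kJ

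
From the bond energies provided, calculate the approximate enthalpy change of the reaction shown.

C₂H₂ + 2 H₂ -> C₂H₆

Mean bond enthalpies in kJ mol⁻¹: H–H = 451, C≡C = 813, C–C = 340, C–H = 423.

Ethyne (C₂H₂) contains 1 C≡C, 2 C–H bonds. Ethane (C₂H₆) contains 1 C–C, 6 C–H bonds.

Bonds broken (reactants):
  C≡C: 1 × 813 = 813
  C–H: 2 × 423 = 846
  H–H: 2 × 451 = 902
  Σ(broken) = 2561 kJ
Bonds formed (products):
  C–C: 1 × 340 = 340
  C–H: 6 × 423 = 2538
  Σ(formed) = 2878 kJ
ΔH = Σ(broken) − Σ(formed) = 2561 − 2878 = −317 kJ

ΔH ≈ −317 kJ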